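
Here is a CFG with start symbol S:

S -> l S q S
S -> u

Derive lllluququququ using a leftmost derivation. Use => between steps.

S => lSqS => llSqSqS => lllSqSqSqS => llllSqSqSqSqS => lllluqSqSqSqS => lllluquqSqSqS => lllluququqSqS => lllluquququqS => lllluququququ

S => lSqS   [S -> l S q S]
lSqS => llSqSqS   [S -> l S q S]
llSqSqS => lllSqSqSqS   [S -> l S q S]
lllSqSqSqS => llllSqSqSqSqS   [S -> l S q S]
llllSqSqSqSqS => lllluqSqSqSqS   [S -> u]
lllluqSqSqSqS => lllluquqSqSqS   [S -> u]
lllluquqSqSqS => lllluququqSqS   [S -> u]
lllluququqSqS => lllluquququqS   [S -> u]
lllluquququqS => lllluququququ   [S -> u]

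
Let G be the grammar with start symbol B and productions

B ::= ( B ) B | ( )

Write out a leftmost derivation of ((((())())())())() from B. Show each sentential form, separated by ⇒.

B⇒(B)B⇒((B)B)B⇒(((B)B)B)B⇒((((B)B)B)B)B⇒((((())B)B)B)B⇒((((())())B)B)B⇒((((())())())B)B⇒((((())())())())B⇒((((())())())())()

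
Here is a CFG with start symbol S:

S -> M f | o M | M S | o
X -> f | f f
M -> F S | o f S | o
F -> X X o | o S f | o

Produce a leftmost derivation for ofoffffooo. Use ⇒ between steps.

S⇒MS⇒ofSS⇒ofoMS⇒ofoFSS⇒ofoXXoSS⇒ofoffXoSS⇒ofoffffoSS⇒ofoffffooS⇒ofoffffooo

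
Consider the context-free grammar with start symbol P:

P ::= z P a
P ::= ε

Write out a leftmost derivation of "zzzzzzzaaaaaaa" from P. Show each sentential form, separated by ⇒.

P⇒zPa⇒zzPaa⇒zzzPaaa⇒zzzzPaaaa⇒zzzzzPaaaaa⇒zzzzzzPaaaaaa⇒zzzzzzzPaaaaaaa⇒zzzzzzzaaaaaaa

P ⇒ zPa   [P ::= z P a]
zPa ⇒ zzPaa   [P ::= z P a]
zzPaa ⇒ zzzPaaa   [P ::= z P a]
zzzPaaa ⇒ zzzzPaaaa   [P ::= z P a]
zzzzPaaaa ⇒ zzzzzPaaaaa   [P ::= z P a]
zzzzzPaaaaa ⇒ zzzzzzPaaaaaa   [P ::= z P a]
zzzzzzPaaaaaa ⇒ zzzzzzzPaaaaaaa   [P ::= z P a]
zzzzzzzPaaaaaaa ⇒ zzzzzzzaaaaaaa   [P ::= ε]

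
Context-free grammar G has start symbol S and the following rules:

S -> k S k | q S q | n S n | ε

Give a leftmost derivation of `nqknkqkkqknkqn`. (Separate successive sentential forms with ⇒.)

S ⇒ nSn   [S -> n S n]
nSn ⇒ nqSqn   [S -> q S q]
nqSqn ⇒ nqkSkqn   [S -> k S k]
nqkSkqn ⇒ nqknSnkqn   [S -> n S n]
nqknSnkqn ⇒ nqknkSknkqn   [S -> k S k]
nqknkSknkqn ⇒ nqknkqSqknkqn   [S -> q S q]
nqknkqSqknkqn ⇒ nqknkqkSkqknkqn   [S -> k S k]
nqknkqkSkqknkqn ⇒ nqknkqkkqknkqn   [S -> ε]

S⇒nSn⇒nqSqn⇒nqkSkqn⇒nqknSnkqn⇒nqknkSknkqn⇒nqknkqSqknkqn⇒nqknkqkSkqknkqn⇒nqknkqkkqknkqn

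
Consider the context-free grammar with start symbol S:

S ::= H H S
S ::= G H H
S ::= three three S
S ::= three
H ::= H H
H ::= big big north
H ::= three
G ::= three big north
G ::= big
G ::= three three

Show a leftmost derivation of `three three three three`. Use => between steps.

S => H H S => H H H S => three H H S => three three H S => three three three S => three three three three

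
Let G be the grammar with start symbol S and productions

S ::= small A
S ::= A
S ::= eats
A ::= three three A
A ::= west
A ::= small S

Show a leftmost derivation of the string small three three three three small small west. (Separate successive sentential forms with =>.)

S => small A => small three three A => small three three three three A => small three three three three small S => small three three three three small A => small three three three three small small S => small three three three three small small A => small three three three three small small west

S => small A   [S ::= small A]
small A => small three three A   [A ::= three three A]
small three three A => small three three three three A   [A ::= three three A]
small three three three three A => small three three three three small S   [A ::= small S]
small three three three three small S => small three three three three small A   [S ::= A]
small three three three three small A => small three three three three small small S   [A ::= small S]
small three three three three small small S => small three three three three small small A   [S ::= A]
small three three three three small small A => small three three three three small small west   [A ::= west]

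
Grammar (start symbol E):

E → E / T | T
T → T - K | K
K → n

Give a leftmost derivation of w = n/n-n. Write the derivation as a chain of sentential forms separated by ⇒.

E ⇒ E/T ⇒ T/T ⇒ K/T ⇒ n/T ⇒ n/T-K ⇒ n/K-K ⇒ n/n-K ⇒ n/n-n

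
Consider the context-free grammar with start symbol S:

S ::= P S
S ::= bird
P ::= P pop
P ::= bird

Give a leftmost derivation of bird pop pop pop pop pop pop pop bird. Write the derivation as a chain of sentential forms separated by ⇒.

S ⇒ P S ⇒ P pop S ⇒ P pop pop S ⇒ P pop pop pop S ⇒ P pop pop pop pop S ⇒ P pop pop pop pop pop S ⇒ P pop pop pop pop pop pop S ⇒ P pop pop pop pop pop pop pop S ⇒ bird pop pop pop pop pop pop pop S ⇒ bird pop pop pop pop pop pop pop bird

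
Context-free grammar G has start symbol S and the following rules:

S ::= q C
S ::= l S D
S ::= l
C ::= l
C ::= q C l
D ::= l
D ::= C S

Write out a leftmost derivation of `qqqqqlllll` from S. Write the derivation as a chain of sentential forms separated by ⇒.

S ⇒ qC ⇒ qqCl ⇒ qqqCll ⇒ qqqqClll ⇒ qqqqqCllll ⇒ qqqqqlllll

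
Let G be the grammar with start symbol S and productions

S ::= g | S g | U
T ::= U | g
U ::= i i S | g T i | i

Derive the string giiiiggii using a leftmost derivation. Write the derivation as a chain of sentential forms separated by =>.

S => U => gTi => gUi => giiSi => giiUi => giiiiSi => giiiiUi => giiiigTii => giiiiggii

S => U   [S ::= U]
U => gTi   [U ::= g T i]
gTi => gUi   [T ::= U]
gUi => giiSi   [U ::= i i S]
giiSi => giiUi   [S ::= U]
giiUi => giiiiSi   [U ::= i i S]
giiiiSi => giiiiUi   [S ::= U]
giiiiUi => giiiigTii   [U ::= g T i]
giiiigTii => giiiiggii   [T ::= g]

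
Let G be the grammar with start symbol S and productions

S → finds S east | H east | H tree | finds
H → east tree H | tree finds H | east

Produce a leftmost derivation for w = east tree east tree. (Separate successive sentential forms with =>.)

S => H tree   [S → H tree]
H tree => east tree H tree   [H → east tree H]
east tree H tree => east tree east tree   [H → east]

S => H tree => east tree H tree => east tree east tree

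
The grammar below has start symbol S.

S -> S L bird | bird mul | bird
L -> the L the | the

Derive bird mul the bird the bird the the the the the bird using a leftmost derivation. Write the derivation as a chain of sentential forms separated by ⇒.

S ⇒ S L bird   [S -> S L bird]
S L bird ⇒ S L bird L bird   [S -> S L bird]
S L bird L bird ⇒ S L bird L bird L bird   [S -> S L bird]
S L bird L bird L bird ⇒ bird mul L bird L bird L bird   [S -> bird mul]
bird mul L bird L bird L bird ⇒ bird mul the bird L bird L bird   [L -> the]
bird mul the bird L bird L bird ⇒ bird mul the bird the bird L bird   [L -> the]
bird mul the bird the bird L bird ⇒ bird mul the bird the bird the L the bird   [L -> the L the]
bird mul the bird the bird the L the bird ⇒ bird mul the bird the bird the the L the the bird   [L -> the L the]
bird mul the bird the bird the the L the the bird ⇒ bird mul the bird the bird the the the the the bird   [L -> the]

S ⇒ S L bird ⇒ S L bird L bird ⇒ S L bird L bird L bird ⇒ bird mul L bird L bird L bird ⇒ bird mul the bird L bird L bird ⇒ bird mul the bird the bird L bird ⇒ bird mul the bird the bird the L the bird ⇒ bird mul the bird the bird the the L the the bird ⇒ bird mul the bird the bird the the the the the bird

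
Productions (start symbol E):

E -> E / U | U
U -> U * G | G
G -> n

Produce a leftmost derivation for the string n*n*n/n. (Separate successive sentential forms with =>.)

E => E/U   [E -> E / U]
E/U => U/U   [E -> U]
U/U => U*G/U   [U -> U * G]
U*G/U => U*G*G/U   [U -> U * G]
U*G*G/U => G*G*G/U   [U -> G]
G*G*G/U => n*G*G/U   [G -> n]
n*G*G/U => n*n*G/U   [G -> n]
n*n*G/U => n*n*n/U   [G -> n]
n*n*n/U => n*n*n/G   [U -> G]
n*n*n/G => n*n*n/n   [G -> n]

E=>E/U=>U/U=>U*G/U=>U*G*G/U=>G*G*G/U=>n*G*G/U=>n*n*G/U=>n*n*n/U=>n*n*n/G=>n*n*n/n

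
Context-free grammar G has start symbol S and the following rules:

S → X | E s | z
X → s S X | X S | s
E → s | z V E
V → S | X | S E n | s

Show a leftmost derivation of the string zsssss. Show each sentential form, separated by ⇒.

S ⇒ Es   [S → E s]
Es ⇒ zVEs   [E → z V E]
zVEs ⇒ zSEs   [V → S]
zSEs ⇒ zXEs   [S → X]
zXEs ⇒ zsSXEs   [X → s S X]
zsSXEs ⇒ zsXXEs   [S → X]
zsXXEs ⇒ zssXEs   [X → s]
zssXEs ⇒ zsssEs   [X → s]
zsssEs ⇒ zsssss   [E → s]

S⇒Es⇒zVEs⇒zSEs⇒zXEs⇒zsSXEs⇒zsXXEs⇒zssXEs⇒zsssEs⇒zsssss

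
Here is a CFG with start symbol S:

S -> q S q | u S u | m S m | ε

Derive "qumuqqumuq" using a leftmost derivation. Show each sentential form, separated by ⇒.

S ⇒ qSq   [S -> q S q]
qSq ⇒ quSuq   [S -> u S u]
quSuq ⇒ qumSmuq   [S -> m S m]
qumSmuq ⇒ qumuSumuq   [S -> u S u]
qumuSumuq ⇒ qumuqSqumuq   [S -> q S q]
qumuqSqumuq ⇒ qumuqqumuq   [S -> ε]

S⇒qSq⇒quSuq⇒qumSmuq⇒qumuSumuq⇒qumuqSqumuq⇒qumuqqumuq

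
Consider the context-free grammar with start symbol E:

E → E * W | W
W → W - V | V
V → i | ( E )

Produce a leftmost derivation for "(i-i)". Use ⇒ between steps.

E ⇒ W ⇒ V ⇒ (E) ⇒ (W) ⇒ (W-V) ⇒ (V-V) ⇒ (i-V) ⇒ (i-i)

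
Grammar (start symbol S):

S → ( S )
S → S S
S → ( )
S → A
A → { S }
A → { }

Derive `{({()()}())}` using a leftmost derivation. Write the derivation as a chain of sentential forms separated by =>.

S => A => {S} => {(S)} => {(SS)} => {(AS)} => {({S}S)} => {({SS}S)} => {({()S}S)} => {({()()}S)} => {({()()}())}

S => A   [S → A]
A => {S}   [A → { S }]
{S} => {(S)}   [S → ( S )]
{(S)} => {(SS)}   [S → S S]
{(SS)} => {(AS)}   [S → A]
{(AS)} => {({S}S)}   [A → { S }]
{({S}S)} => {({SS}S)}   [S → S S]
{({SS}S)} => {({()S}S)}   [S → ( )]
{({()S}S)} => {({()()}S)}   [S → ( )]
{({()()}S)} => {({()()}())}   [S → ( )]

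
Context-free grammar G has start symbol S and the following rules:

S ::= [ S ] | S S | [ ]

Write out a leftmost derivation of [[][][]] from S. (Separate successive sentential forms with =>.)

S=>[S]=>[SS]=>[SSS]=>[[]SS]=>[[][]S]=>[[][][]]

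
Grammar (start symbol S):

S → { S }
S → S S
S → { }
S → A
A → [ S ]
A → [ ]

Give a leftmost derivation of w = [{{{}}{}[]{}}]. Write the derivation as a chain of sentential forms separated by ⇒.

S ⇒ A   [S → A]
A ⇒ [S]   [A → [ S ]]
[S] ⇒ [{S}]   [S → { S }]
[{S}] ⇒ [{SS}]   [S → S S]
[{SS}] ⇒ [{SSS}]   [S → S S]
[{SSS}] ⇒ [{SSSS}]   [S → S S]
[{SSSS}] ⇒ [{{S}SSS}]   [S → { S }]
[{{S}SSS}] ⇒ [{{{}}SSS}]   [S → { }]
[{{{}}SSS}] ⇒ [{{{}}{}SS}]   [S → { }]
[{{{}}{}SS}] ⇒ [{{{}}{}AS}]   [S → A]
[{{{}}{}AS}] ⇒ [{{{}}{}[]S}]   [A → [ ]]
[{{{}}{}[]S}] ⇒ [{{{}}{}[]{}}]   [S → { }]

S ⇒ A ⇒ [S] ⇒ [{S}] ⇒ [{SS}] ⇒ [{SSS}] ⇒ [{SSSS}] ⇒ [{{S}SSS}] ⇒ [{{{}}SSS}] ⇒ [{{{}}{}SS}] ⇒ [{{{}}{}AS}] ⇒ [{{{}}{}[]S}] ⇒ [{{{}}{}[]{}}]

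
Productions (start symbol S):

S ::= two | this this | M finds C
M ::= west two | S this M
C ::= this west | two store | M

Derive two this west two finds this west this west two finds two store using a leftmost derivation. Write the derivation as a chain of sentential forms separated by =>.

S => M finds C => S this M finds C => M finds C this M finds C => S this M finds C this M finds C => two this M finds C this M finds C => two this west two finds C this M finds C => two this west two finds this west this M finds C => two this west two finds this west this west two finds C => two this west two finds this west this west two finds two store

S => M finds C   [S ::= M finds C]
M finds C => S this M finds C   [M ::= S this M]
S this M finds C => M finds C this M finds C   [S ::= M finds C]
M finds C this M finds C => S this M finds C this M finds C   [M ::= S this M]
S this M finds C this M finds C => two this M finds C this M finds C   [S ::= two]
two this M finds C this M finds C => two this west two finds C this M finds C   [M ::= west two]
two this west two finds C this M finds C => two this west two finds this west this M finds C   [C ::= this west]
two this west two finds this west this M finds C => two this west two finds this west this west two finds C   [M ::= west two]
two this west two finds this west this west two finds C => two this west two finds this west this west two finds two store   [C ::= two store]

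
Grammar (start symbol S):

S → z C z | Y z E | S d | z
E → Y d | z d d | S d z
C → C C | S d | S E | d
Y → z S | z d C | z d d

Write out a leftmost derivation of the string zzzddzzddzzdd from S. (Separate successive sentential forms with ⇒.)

S ⇒ YzE   [S → Y z E]
YzE ⇒ zSzE   [Y → z S]
zSzE ⇒ zYzEzE   [S → Y z E]
zYzEzE ⇒ zzSzEzE   [Y → z S]
zzSzEzE ⇒ zzSdzEzE   [S → S d]
zzSdzEzE ⇒ zzSddzEzE   [S → S d]
zzSddzEzE ⇒ zzzddzEzE   [S → z]
zzzddzEzE ⇒ zzzddzzddzE   [E → z d d]
zzzddzzddzE ⇒ zzzddzzddzzdd   [E → z d d]

S⇒YzE⇒zSzE⇒zYzEzE⇒zzSzEzE⇒zzSdzEzE⇒zzSddzEzE⇒zzzddzEzE⇒zzzddzzddzE⇒zzzddzzddzzdd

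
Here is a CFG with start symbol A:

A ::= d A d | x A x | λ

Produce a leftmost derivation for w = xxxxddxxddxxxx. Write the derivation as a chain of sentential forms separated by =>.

A=>xAx=>xxAxx=>xxxAxxx=>xxxxAxxxx=>xxxxdAdxxxx=>xxxxddAddxxxx=>xxxxddxAxddxxxx=>xxxxddxxddxxxx

A => xAx   [A ::= x A x]
xAx => xxAxx   [A ::= x A x]
xxAxx => xxxAxxx   [A ::= x A x]
xxxAxxx => xxxxAxxxx   [A ::= x A x]
xxxxAxxxx => xxxxdAdxxxx   [A ::= d A d]
xxxxdAdxxxx => xxxxddAddxxxx   [A ::= d A d]
xxxxddAddxxxx => xxxxddxAxddxxxx   [A ::= x A x]
xxxxddxAxddxxxx => xxxxddxxddxxxx   [A ::= λ]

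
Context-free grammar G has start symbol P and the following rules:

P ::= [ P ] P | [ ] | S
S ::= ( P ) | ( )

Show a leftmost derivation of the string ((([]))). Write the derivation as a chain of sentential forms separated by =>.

P=>S=>(P)=>(S)=>((P))=>((S))=>(((P)))=>((([])))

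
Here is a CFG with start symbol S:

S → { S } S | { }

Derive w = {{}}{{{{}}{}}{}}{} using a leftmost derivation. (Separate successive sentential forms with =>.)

S=>{S}S=>{{}}S=>{{}}{S}S=>{{}}{{S}S}S=>{{}}{{{S}S}S}S=>{{}}{{{{}}S}S}S=>{{}}{{{{}}{}}S}S=>{{}}{{{{}}{}}{}}S=>{{}}{{{{}}{}}{}}{}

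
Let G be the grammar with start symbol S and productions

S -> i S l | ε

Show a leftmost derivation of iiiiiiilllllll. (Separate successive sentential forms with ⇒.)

S ⇒ iSl   [S -> i S l]
iSl ⇒ iiSll   [S -> i S l]
iiSll ⇒ iiiSlll   [S -> i S l]
iiiSlll ⇒ iiiiSllll   [S -> i S l]
iiiiSllll ⇒ iiiiiSlllll   [S -> i S l]
iiiiiSlllll ⇒ iiiiiiSllllll   [S -> i S l]
iiiiiiSllllll ⇒ iiiiiiiSlllllll   [S -> i S l]
iiiiiiiSlllllll ⇒ iiiiiiilllllll   [S -> ε]

S ⇒ iSl ⇒ iiSll ⇒ iiiSlll ⇒ iiiiSllll ⇒ iiiiiSlllll ⇒ iiiiiiSllllll ⇒ iiiiiiiSlllllll ⇒ iiiiiiilllllll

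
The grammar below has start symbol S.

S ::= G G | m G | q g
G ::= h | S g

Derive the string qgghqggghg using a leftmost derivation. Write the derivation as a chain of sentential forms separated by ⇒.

S ⇒ GG   [S ::= G G]
GG ⇒ SgG   [G ::= S g]
SgG ⇒ qggG   [S ::= q g]
qggG ⇒ qggSg   [G ::= S g]
qggSg ⇒ qggGGg   [S ::= G G]
qggGGg ⇒ qggSgGg   [G ::= S g]
qggSgGg ⇒ qggGGgGg   [S ::= G G]
qggGGgGg ⇒ qgghGgGg   [G ::= h]
qgghGgGg ⇒ qgghSggGg   [G ::= S g]
qgghSggGg ⇒ qgghqgggGg   [S ::= q g]
qgghqgggGg ⇒ qgghqggghg   [G ::= h]

S ⇒ GG ⇒ SgG ⇒ qggG ⇒ qggSg ⇒ qggGGg ⇒ qggSgGg ⇒ qggGGgGg ⇒ qgghGgGg ⇒ qgghSggGg ⇒ qgghqgggGg ⇒ qgghqggghg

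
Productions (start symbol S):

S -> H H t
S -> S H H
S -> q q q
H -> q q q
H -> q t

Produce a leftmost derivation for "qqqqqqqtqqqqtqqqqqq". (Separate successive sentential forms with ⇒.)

S ⇒ SHH   [S -> S H H]
SHH ⇒ SHHHH   [S -> S H H]
SHHHH ⇒ SHHHHHH   [S -> S H H]
SHHHHHH ⇒ qqqHHHHHH   [S -> q q q]
qqqHHHHHH ⇒ qqqqqqHHHHH   [H -> q q q]
qqqqqqHHHHH ⇒ qqqqqqqtHHHH   [H -> q t]
qqqqqqqtHHHH ⇒ qqqqqqqtqqqHHH   [H -> q q q]
qqqqqqqtqqqHHH ⇒ qqqqqqqtqqqqtHH   [H -> q t]
qqqqqqqtqqqqtHH ⇒ qqqqqqqtqqqqtqqqH   [H -> q q q]
qqqqqqqtqqqqtqqqH ⇒ qqqqqqqtqqqqtqqqqqq   [H -> q q q]

S ⇒ SHH ⇒ SHHHH ⇒ SHHHHHH ⇒ qqqHHHHHH ⇒ qqqqqqHHHHH ⇒ qqqqqqqtHHHH ⇒ qqqqqqqtqqqHHH ⇒ qqqqqqqtqqqqtHH ⇒ qqqqqqqtqqqqtqqqH ⇒ qqqqqqqtqqqqtqqqqqq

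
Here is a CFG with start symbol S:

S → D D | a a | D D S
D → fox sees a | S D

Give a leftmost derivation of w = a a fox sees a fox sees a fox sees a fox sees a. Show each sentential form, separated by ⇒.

S ⇒ D D ⇒ S D D ⇒ D D D D ⇒ S D D D D ⇒ a a D D D D ⇒ a a fox sees a D D D ⇒ a a fox sees a fox sees a D D ⇒ a a fox sees a fox sees a fox sees a D ⇒ a a fox sees a fox sees a fox sees a fox sees a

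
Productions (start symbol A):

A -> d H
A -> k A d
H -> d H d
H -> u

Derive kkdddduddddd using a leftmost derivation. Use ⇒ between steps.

A ⇒ kAd   [A -> k A d]
kAd ⇒ kkAdd   [A -> k A d]
kkAdd ⇒ kkdHdd   [A -> d H]
kkdHdd ⇒ kkddHddd   [H -> d H d]
kkddHddd ⇒ kkdddHdddd   [H -> d H d]
kkdddHdddd ⇒ kkddddHddddd   [H -> d H d]
kkddddHddddd ⇒ kkdddduddddd   [H -> u]

A ⇒ kAd ⇒ kkAdd ⇒ kkdHdd ⇒ kkddHddd ⇒ kkdddHdddd ⇒ kkddddHddddd ⇒ kkdddduddddd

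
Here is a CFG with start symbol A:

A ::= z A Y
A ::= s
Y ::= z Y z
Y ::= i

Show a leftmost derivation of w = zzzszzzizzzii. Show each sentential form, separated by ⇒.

A ⇒ zAY   [A ::= z A Y]
zAY ⇒ zzAYY   [A ::= z A Y]
zzAYY ⇒ zzzAYYY   [A ::= z A Y]
zzzAYYY ⇒ zzzsYYY   [A ::= s]
zzzsYYY ⇒ zzzszYzYY   [Y ::= z Y z]
zzzszYzYY ⇒ zzzszzYzzYY   [Y ::= z Y z]
zzzszzYzzYY ⇒ zzzszzzYzzzYY   [Y ::= z Y z]
zzzszzzYzzzYY ⇒ zzzszzzizzzYY   [Y ::= i]
zzzszzzizzzYY ⇒ zzzszzzizzziY   [Y ::= i]
zzzszzzizzziY ⇒ zzzszzzizzzii   [Y ::= i]

A ⇒ zAY ⇒ zzAYY ⇒ zzzAYYY ⇒ zzzsYYY ⇒ zzzszYzYY ⇒ zzzszzYzzYY ⇒ zzzszzzYzzzYY ⇒ zzzszzzizzzYY ⇒ zzzszzzizzziY ⇒ zzzszzzizzzii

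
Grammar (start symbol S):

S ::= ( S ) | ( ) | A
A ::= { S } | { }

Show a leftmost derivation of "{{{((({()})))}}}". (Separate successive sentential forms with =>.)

S => A   [S ::= A]
A => {S}   [A ::= { S }]
{S} => {A}   [S ::= A]
{A} => {{S}}   [A ::= { S }]
{{S}} => {{A}}   [S ::= A]
{{A}} => {{{S}}}   [A ::= { S }]
{{{S}}} => {{{(S)}}}   [S ::= ( S )]
{{{(S)}}} => {{{((S))}}}   [S ::= ( S )]
{{{((S))}}} => {{{(((S)))}}}   [S ::= ( S )]
{{{(((S)))}}} => {{{(((A)))}}}   [S ::= A]
{{{(((A)))}}} => {{{((({S})))}}}   [A ::= { S }]
{{{((({S})))}}} => {{{((({()})))}}}   [S ::= ( )]

S => A => {S} => {A} => {{S}} => {{A}} => {{{S}}} => {{{(S)}}} => {{{((S))}}} => {{{(((S)))}}} => {{{(((A)))}}} => {{{((({S})))}}} => {{{((({()})))}}}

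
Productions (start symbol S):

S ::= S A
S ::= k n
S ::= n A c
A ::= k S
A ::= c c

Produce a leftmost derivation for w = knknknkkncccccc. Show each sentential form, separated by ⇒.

S ⇒ SA   [S ::= S A]
SA ⇒ SAA   [S ::= S A]
SAA ⇒ knAA   [S ::= k n]
knAA ⇒ knkSA   [A ::= k S]
knkSA ⇒ knknAcA   [S ::= n A c]
knknAcA ⇒ knknkScA   [A ::= k S]
knknkScA ⇒ knknkSAcA   [S ::= S A]
knknkSAcA ⇒ knknknAcAcA   [S ::= n A c]
knknknAcAcA ⇒ knknknkScAcA   [A ::= k S]
knknknkScAcA ⇒ knknknkkncAcA   [S ::= k n]
knknknkkncAcA ⇒ knknknkknccccA   [A ::= c c]
knknknkknccccA ⇒ knknknkkncccccc   [A ::= c c]

S ⇒ SA ⇒ SAA ⇒ knAA ⇒ knkSA ⇒ knknAcA ⇒ knknkScA ⇒ knknkSAcA ⇒ knknknAcAcA ⇒ knknknkScAcA ⇒ knknknkkncAcA ⇒ knknknkknccccA ⇒ knknknkkncccccc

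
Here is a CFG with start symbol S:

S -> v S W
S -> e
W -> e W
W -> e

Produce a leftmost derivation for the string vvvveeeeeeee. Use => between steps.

S => vSW => vvSWW => vvvSWWW => vvvvSWWWW => vvvveWWWW => vvvveeWWWW => vvvveeeWWWW => vvvveeeeWWW => vvvveeeeeWW => vvvveeeeeeW => vvvveeeeeeeW => vvvveeeeeeee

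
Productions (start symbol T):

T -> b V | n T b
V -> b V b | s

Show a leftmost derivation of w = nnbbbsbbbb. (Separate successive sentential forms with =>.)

T => nTb   [T -> n T b]
nTb => nnTbb   [T -> n T b]
nnTbb => nnbVbb   [T -> b V]
nnbVbb => nnbbVbbb   [V -> b V b]
nnbbVbbb => nnbbbVbbbb   [V -> b V b]
nnbbbVbbbb => nnbbbsbbbb   [V -> s]

T => nTb => nnTbb => nnbVbb => nnbbVbbb => nnbbbVbbbb => nnbbbsbbbb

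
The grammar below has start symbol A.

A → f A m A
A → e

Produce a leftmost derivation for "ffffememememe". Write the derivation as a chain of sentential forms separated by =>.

A => fAmA => ffAmAmA => fffAmAmAmA => ffffAmAmAmAmA => ffffemAmAmAmA => ffffememAmAmA => ffffemememAmA => ffffememememA => ffffememememe

A => fAmA   [A → f A m A]
fAmA => ffAmAmA   [A → f A m A]
ffAmAmA => fffAmAmAmA   [A → f A m A]
fffAmAmAmA => ffffAmAmAmAmA   [A → f A m A]
ffffAmAmAmAmA => ffffemAmAmAmA   [A → e]
ffffemAmAmAmA => ffffememAmAmA   [A → e]
ffffememAmAmA => ffffemememAmA   [A → e]
ffffemememAmA => ffffememememA   [A → e]
ffffememememA => ffffememememe   [A → e]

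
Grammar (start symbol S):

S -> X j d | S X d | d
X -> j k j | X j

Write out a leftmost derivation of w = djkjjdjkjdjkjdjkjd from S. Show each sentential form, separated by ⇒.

S ⇒ SXd ⇒ SXdXd ⇒ SXdXdXd ⇒ SXdXdXdXd ⇒ dXdXdXdXd ⇒ dXjdXdXdXd ⇒ djkjjdXdXdXd ⇒ djkjjdjkjdXdXd ⇒ djkjjdjkjdjkjdXd ⇒ djkjjdjkjdjkjdjkjd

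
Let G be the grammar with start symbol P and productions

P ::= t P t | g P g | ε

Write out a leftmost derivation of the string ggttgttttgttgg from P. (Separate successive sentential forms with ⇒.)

P⇒gPg⇒ggPgg⇒ggtPtgg⇒ggttPttgg⇒ggttgPgttgg⇒ggttgtPtgttgg⇒ggttgttPttgttgg⇒ggttgttttgttgg

P ⇒ gPg   [P ::= g P g]
gPg ⇒ ggPgg   [P ::= g P g]
ggPgg ⇒ ggtPtgg   [P ::= t P t]
ggtPtgg ⇒ ggttPttgg   [P ::= t P t]
ggttPttgg ⇒ ggttgPgttgg   [P ::= g P g]
ggttgPgttgg ⇒ ggttgtPtgttgg   [P ::= t P t]
ggttgtPtgttgg ⇒ ggttgttPttgttgg   [P ::= t P t]
ggttgttPttgttgg ⇒ ggttgttttgttgg   [P ::= ε]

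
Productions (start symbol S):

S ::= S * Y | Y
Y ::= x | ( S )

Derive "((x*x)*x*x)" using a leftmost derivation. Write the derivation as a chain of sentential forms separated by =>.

S => Y   [S ::= Y]
Y => (S)   [Y ::= ( S )]
(S) => (S*Y)   [S ::= S * Y]
(S*Y) => (S*Y*Y)   [S ::= S * Y]
(S*Y*Y) => (Y*Y*Y)   [S ::= Y]
(Y*Y*Y) => ((S)*Y*Y)   [Y ::= ( S )]
((S)*Y*Y) => ((S*Y)*Y*Y)   [S ::= S * Y]
((S*Y)*Y*Y) => ((Y*Y)*Y*Y)   [S ::= Y]
((Y*Y)*Y*Y) => ((x*Y)*Y*Y)   [Y ::= x]
((x*Y)*Y*Y) => ((x*x)*Y*Y)   [Y ::= x]
((x*x)*Y*Y) => ((x*x)*x*Y)   [Y ::= x]
((x*x)*x*Y) => ((x*x)*x*x)   [Y ::= x]

S => Y => (S) => (S*Y) => (S*Y*Y) => (Y*Y*Y) => ((S)*Y*Y) => ((S*Y)*Y*Y) => ((Y*Y)*Y*Y) => ((x*Y)*Y*Y) => ((x*x)*Y*Y) => ((x*x)*x*Y) => ((x*x)*x*x)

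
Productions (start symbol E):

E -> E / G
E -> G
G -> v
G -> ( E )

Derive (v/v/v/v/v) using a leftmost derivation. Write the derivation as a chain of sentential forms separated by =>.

E => G   [E -> G]
G => (E)   [G -> ( E )]
(E) => (E/G)   [E -> E / G]
(E/G) => (E/G/G)   [E -> E / G]
(E/G/G) => (E/G/G/G)   [E -> E / G]
(E/G/G/G) => (E/G/G/G/G)   [E -> E / G]
(E/G/G/G/G) => (G/G/G/G/G)   [E -> G]
(G/G/G/G/G) => (v/G/G/G/G)   [G -> v]
(v/G/G/G/G) => (v/v/G/G/G)   [G -> v]
(v/v/G/G/G) => (v/v/v/G/G)   [G -> v]
(v/v/v/G/G) => (v/v/v/v/G)   [G -> v]
(v/v/v/v/G) => (v/v/v/v/v)   [G -> v]

E => G => (E) => (E/G) => (E/G/G) => (E/G/G/G) => (E/G/G/G/G) => (G/G/G/G/G) => (v/G/G/G/G) => (v/v/G/G/G) => (v/v/v/G/G) => (v/v/v/v/G) => (v/v/v/v/v)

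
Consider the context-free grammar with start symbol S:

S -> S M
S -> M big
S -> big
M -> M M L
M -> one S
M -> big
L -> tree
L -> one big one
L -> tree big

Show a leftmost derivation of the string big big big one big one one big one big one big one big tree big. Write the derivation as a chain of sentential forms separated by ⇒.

S ⇒ M big ⇒ M M L big ⇒ M M L M L big ⇒ M M L M L M L big ⇒ big M L M L M L big ⇒ big M M L L M L M L big ⇒ big big M L L M L M L big ⇒ big big big L L M L M L big ⇒ big big big one big one L M L M L big ⇒ big big big one big one one big one M L M L big ⇒ big big big one big one one big one big L M L big ⇒ big big big one big one one big one big one big one M L big ⇒ big big big one big one one big one big one big one big L big ⇒ big big big one big one one big one big one big one big tree big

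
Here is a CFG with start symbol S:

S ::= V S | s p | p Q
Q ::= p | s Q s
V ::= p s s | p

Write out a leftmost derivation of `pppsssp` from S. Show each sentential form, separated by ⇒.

S⇒VS⇒pS⇒pVS⇒ppS⇒ppVS⇒pppssS⇒pppsssp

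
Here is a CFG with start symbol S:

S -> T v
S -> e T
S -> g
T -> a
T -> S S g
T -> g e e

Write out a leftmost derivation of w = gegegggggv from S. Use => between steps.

S=>Tv=>SSgv=>gSgv=>geTgv=>geSSggv=>gegSggv=>gegeTggv=>gegeSSgggv=>gegegSgggv=>gegegggggv

S => Tv   [S -> T v]
Tv => SSgv   [T -> S S g]
SSgv => gSgv   [S -> g]
gSgv => geTgv   [S -> e T]
geTgv => geSSggv   [T -> S S g]
geSSggv => gegSggv   [S -> g]
gegSggv => gegeTggv   [S -> e T]
gegeTggv => gegeSSgggv   [T -> S S g]
gegeSSgggv => gegegSgggv   [S -> g]
gegegSgggv => gegegggggv   [S -> g]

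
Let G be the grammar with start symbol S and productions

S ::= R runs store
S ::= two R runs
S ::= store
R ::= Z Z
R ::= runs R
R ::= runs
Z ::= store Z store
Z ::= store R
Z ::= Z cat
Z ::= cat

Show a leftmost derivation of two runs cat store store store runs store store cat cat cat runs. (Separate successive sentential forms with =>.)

S => two R runs => two runs R runs => two runs Z Z runs => two runs cat Z runs => two runs cat Z cat runs => two runs cat Z cat cat runs => two runs cat Z cat cat cat runs => two runs cat store Z store cat cat cat runs => two runs cat store store Z store store cat cat cat runs => two runs cat store store store R store store cat cat cat runs => two runs cat store store store runs store store cat cat cat runs

S => two R runs   [S ::= two R runs]
two R runs => two runs R runs   [R ::= runs R]
two runs R runs => two runs Z Z runs   [R ::= Z Z]
two runs Z Z runs => two runs cat Z runs   [Z ::= cat]
two runs cat Z runs => two runs cat Z cat runs   [Z ::= Z cat]
two runs cat Z cat runs => two runs cat Z cat cat runs   [Z ::= Z cat]
two runs cat Z cat cat runs => two runs cat Z cat cat cat runs   [Z ::= Z cat]
two runs cat Z cat cat cat runs => two runs cat store Z store cat cat cat runs   [Z ::= store Z store]
two runs cat store Z store cat cat cat runs => two runs cat store store Z store store cat cat cat runs   [Z ::= store Z store]
two runs cat store store Z store store cat cat cat runs => two runs cat store store store R store store cat cat cat runs   [Z ::= store R]
two runs cat store store store R store store cat cat cat runs => two runs cat store store store runs store store cat cat cat runs   [R ::= runs]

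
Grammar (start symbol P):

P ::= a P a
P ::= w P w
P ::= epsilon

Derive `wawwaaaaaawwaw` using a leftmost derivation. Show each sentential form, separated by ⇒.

P ⇒ wPw ⇒ waPaw ⇒ wawPwaw ⇒ wawwPwwaw ⇒ wawwaPawwaw ⇒ wawwaaPaawwaw ⇒ wawwaaaPaaawwaw ⇒ wawwaaaaaawwaw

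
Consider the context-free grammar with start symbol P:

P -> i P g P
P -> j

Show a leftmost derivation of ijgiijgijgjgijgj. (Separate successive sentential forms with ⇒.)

P ⇒ iPgP ⇒ ijgP ⇒ ijgiPgP ⇒ ijgiiPgPgP ⇒ ijgiijgPgP ⇒ ijgiijgiPgPgP ⇒ ijgiijgijgPgP ⇒ ijgiijgijgjgP ⇒ ijgiijgijgjgiPgP ⇒ ijgiijgijgjgijgP ⇒ ijgiijgijgjgijgj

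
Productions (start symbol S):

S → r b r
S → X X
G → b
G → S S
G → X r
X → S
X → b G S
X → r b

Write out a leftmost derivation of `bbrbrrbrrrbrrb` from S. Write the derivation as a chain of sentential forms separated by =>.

S => XX   [S → X X]
XX => bGSX   [X → b G S]
bGSX => bXrSX   [G → X r]
bXrSX => bbGSrSX   [X → b G S]
bbGSrSX => bbXrSrSX   [G → X r]
bbXrSrSX => bbrbrSrSX   [X → r b]
bbrbrSrSX => bbrbrrbrrSX   [S → r b r]
bbrbrrbrrSX => bbrbrrbrrrbrX   [S → r b r]
bbrbrrbrrrbrX => bbrbrrbrrrbrrb   [X → r b]

S => XX => bGSX => bXrSX => bbGSrSX => bbXrSrSX => bbrbrSrSX => bbrbrrbrrSX => bbrbrrbrrrbrX => bbrbrrbrrrbrrb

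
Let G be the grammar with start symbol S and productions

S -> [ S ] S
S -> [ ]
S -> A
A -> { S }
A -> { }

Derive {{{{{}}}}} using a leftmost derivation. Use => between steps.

S=>A=>{S}=>{A}=>{{S}}=>{{A}}=>{{{S}}}=>{{{A}}}=>{{{{S}}}}=>{{{{A}}}}=>{{{{{}}}}}

S => A   [S -> A]
A => {S}   [A -> { S }]
{S} => {A}   [S -> A]
{A} => {{S}}   [A -> { S }]
{{S}} => {{A}}   [S -> A]
{{A}} => {{{S}}}   [A -> { S }]
{{{S}}} => {{{A}}}   [S -> A]
{{{A}}} => {{{{S}}}}   [A -> { S }]
{{{{S}}}} => {{{{A}}}}   [S -> A]
{{{{A}}}} => {{{{{}}}}}   [A -> { }]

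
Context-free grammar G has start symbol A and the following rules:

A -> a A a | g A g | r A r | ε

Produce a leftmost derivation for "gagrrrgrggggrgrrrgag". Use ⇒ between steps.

A ⇒ gAg ⇒ gaAag ⇒ gagAgag ⇒ gagrArgag ⇒ gagrrArrgag ⇒ gagrrrArrrgag ⇒ gagrrrgAgrrrgag ⇒ gagrrrgrArgrrrgag ⇒ gagrrrgrgAgrgrrrgag ⇒ gagrrrgrggAggrgrrrgag ⇒ gagrrrgrggggrgrrrgag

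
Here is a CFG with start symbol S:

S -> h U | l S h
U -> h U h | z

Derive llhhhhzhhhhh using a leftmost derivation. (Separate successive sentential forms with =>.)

S => lSh => llShh => llhUhh => llhhUhhh => llhhhUhhhh => llhhhhUhhhhh => llhhhhzhhhhh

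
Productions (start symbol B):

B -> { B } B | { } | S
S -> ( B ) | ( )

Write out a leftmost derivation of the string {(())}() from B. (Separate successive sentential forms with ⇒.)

B ⇒ {B}B ⇒ {S}B ⇒ {(B)}B ⇒ {(S)}B ⇒ {(())}B ⇒ {(())}S ⇒ {(())}()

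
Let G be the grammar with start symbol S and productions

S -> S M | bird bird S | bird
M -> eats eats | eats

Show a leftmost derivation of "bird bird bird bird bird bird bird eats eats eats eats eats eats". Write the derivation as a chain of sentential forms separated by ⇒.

S ⇒ bird bird S   [S -> bird bird S]
bird bird S ⇒ bird bird bird bird S   [S -> bird bird S]
bird bird bird bird S ⇒ bird bird bird bird S M   [S -> S M]
bird bird bird bird S M ⇒ bird bird bird bird bird bird S M   [S -> bird bird S]
bird bird bird bird bird bird S M ⇒ bird bird bird bird bird bird S M M   [S -> S M]
bird bird bird bird bird bird S M M ⇒ bird bird bird bird bird bird S M M M   [S -> S M]
bird bird bird bird bird bird S M M M ⇒ bird bird bird bird bird bird bird M M M   [S -> bird]
bird bird bird bird bird bird bird M M M ⇒ bird bird bird bird bird bird bird eats eats M M   [M -> eats eats]
bird bird bird bird bird bird bird eats eats M M ⇒ bird bird bird bird bird bird bird eats eats eats eats M   [M -> eats eats]
bird bird bird bird bird bird bird eats eats eats eats M ⇒ bird bird bird bird bird bird bird eats eats eats eats eats eats   [M -> eats eats]

S ⇒ bird bird S ⇒ bird bird bird bird S ⇒ bird bird bird bird S M ⇒ bird bird bird bird bird bird S M ⇒ bird bird bird bird bird bird S M M ⇒ bird bird bird bird bird bird S M M M ⇒ bird bird bird bird bird bird bird M M M ⇒ bird bird bird bird bird bird bird eats eats M M ⇒ bird bird bird bird bird bird bird eats eats eats eats M ⇒ bird bird bird bird bird bird bird eats eats eats eats eats eats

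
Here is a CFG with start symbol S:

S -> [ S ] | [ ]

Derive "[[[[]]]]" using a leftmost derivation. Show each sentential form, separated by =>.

S=>[S]=>[[S]]=>[[[S]]]=>[[[[]]]]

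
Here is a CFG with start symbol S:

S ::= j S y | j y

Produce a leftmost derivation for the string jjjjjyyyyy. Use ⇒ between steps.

S ⇒ jSy   [S ::= j S y]
jSy ⇒ jjSyy   [S ::= j S y]
jjSyy ⇒ jjjSyyy   [S ::= j S y]
jjjSyyy ⇒ jjjjSyyyy   [S ::= j S y]
jjjjSyyyy ⇒ jjjjjyyyyy   [S ::= j y]

S ⇒ jSy ⇒ jjSyy ⇒ jjjSyyy ⇒ jjjjSyyyy ⇒ jjjjjyyyyy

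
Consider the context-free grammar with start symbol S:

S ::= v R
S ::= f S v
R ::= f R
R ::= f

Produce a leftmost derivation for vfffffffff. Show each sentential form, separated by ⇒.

S⇒vR⇒vfR⇒vffR⇒vfffR⇒vffffR⇒vfffffR⇒vffffffR⇒vfffffffR⇒vffffffffR⇒vfffffffff

S ⇒ vR   [S ::= v R]
vR ⇒ vfR   [R ::= f R]
vfR ⇒ vffR   [R ::= f R]
vffR ⇒ vfffR   [R ::= f R]
vfffR ⇒ vffffR   [R ::= f R]
vffffR ⇒ vfffffR   [R ::= f R]
vfffffR ⇒ vffffffR   [R ::= f R]
vffffffR ⇒ vfffffffR   [R ::= f R]
vfffffffR ⇒ vffffffffR   [R ::= f R]
vffffffffR ⇒ vfffffffff   [R ::= f]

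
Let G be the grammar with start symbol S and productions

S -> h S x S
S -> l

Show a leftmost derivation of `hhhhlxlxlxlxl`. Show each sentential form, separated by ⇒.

S ⇒ hSxS ⇒ hhSxSxS ⇒ hhhSxSxSxS ⇒ hhhhSxSxSxSxS ⇒ hhhhlxSxSxSxS ⇒ hhhhlxlxSxSxS ⇒ hhhhlxlxlxSxS ⇒ hhhhlxlxlxlxS ⇒ hhhhlxlxlxlxl

S ⇒ hSxS   [S -> h S x S]
hSxS ⇒ hhSxSxS   [S -> h S x S]
hhSxSxS ⇒ hhhSxSxSxS   [S -> h S x S]
hhhSxSxSxS ⇒ hhhhSxSxSxSxS   [S -> h S x S]
hhhhSxSxSxSxS ⇒ hhhhlxSxSxSxS   [S -> l]
hhhhlxSxSxSxS ⇒ hhhhlxlxSxSxS   [S -> l]
hhhhlxlxSxSxS ⇒ hhhhlxlxlxSxS   [S -> l]
hhhhlxlxlxSxS ⇒ hhhhlxlxlxlxS   [S -> l]
hhhhlxlxlxlxS ⇒ hhhhlxlxlxlxl   [S -> l]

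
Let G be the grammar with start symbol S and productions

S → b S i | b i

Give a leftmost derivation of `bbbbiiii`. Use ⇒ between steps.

S ⇒ bSi ⇒ bbSii ⇒ bbbSiii ⇒ bbbbiiii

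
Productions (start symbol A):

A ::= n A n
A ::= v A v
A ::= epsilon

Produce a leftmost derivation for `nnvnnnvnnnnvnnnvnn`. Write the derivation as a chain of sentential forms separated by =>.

A => nAn   [A ::= n A n]
nAn => nnAnn   [A ::= n A n]
nnAnn => nnvAvnn   [A ::= v A v]
nnvAvnn => nnvnAnvnn   [A ::= n A n]
nnvnAnvnn => nnvnnAnnvnn   [A ::= n A n]
nnvnnAnnvnn => nnvnnnAnnnvnn   [A ::= n A n]
nnvnnnAnnnvnn => nnvnnnvAvnnnvnn   [A ::= v A v]
nnvnnnvAvnnnvnn => nnvnnnvnAnvnnnvnn   [A ::= n A n]
nnvnnnvnAnvnnnvnn => nnvnnnvnnAnnvnnnvnn   [A ::= n A n]
nnvnnnvnnAnnvnnnvnn => nnvnnnvnnnnvnnnvnn   [A ::= epsilon]

A => nAn => nnAnn => nnvAvnn => nnvnAnvnn => nnvnnAnnvnn => nnvnnnAnnnvnn => nnvnnnvAvnnnvnn => nnvnnnvnAnvnnnvnn => nnvnnnvnnAnnvnnnvnn => nnvnnnvnnnnvnnnvnn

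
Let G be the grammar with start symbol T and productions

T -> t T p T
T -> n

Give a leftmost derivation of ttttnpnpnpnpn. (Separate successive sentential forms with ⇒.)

T ⇒ tTpT ⇒ ttTpTpT ⇒ tttTpTpTpT ⇒ ttttTpTpTpTpT ⇒ ttttnpTpTpTpT ⇒ ttttnpnpTpTpT ⇒ ttttnpnpnpTpT ⇒ ttttnpnpnpnpT ⇒ ttttnpnpnpnpn

T ⇒ tTpT   [T -> t T p T]
tTpT ⇒ ttTpTpT   [T -> t T p T]
ttTpTpT ⇒ tttTpTpTpT   [T -> t T p T]
tttTpTpTpT ⇒ ttttTpTpTpTpT   [T -> t T p T]
ttttTpTpTpTpT ⇒ ttttnpTpTpTpT   [T -> n]
ttttnpTpTpTpT ⇒ ttttnpnpTpTpT   [T -> n]
ttttnpnpTpTpT ⇒ ttttnpnpnpTpT   [T -> n]
ttttnpnpnpTpT ⇒ ttttnpnpnpnpT   [T -> n]
ttttnpnpnpnpT ⇒ ttttnpnpnpnpn   [T -> n]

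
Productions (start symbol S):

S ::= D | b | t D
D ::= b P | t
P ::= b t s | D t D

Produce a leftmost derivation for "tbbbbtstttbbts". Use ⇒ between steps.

S ⇒ tD   [S ::= t D]
tD ⇒ tbP   [D ::= b P]
tbP ⇒ tbDtD   [P ::= D t D]
tbDtD ⇒ tbbPtD   [D ::= b P]
tbbPtD ⇒ tbbDtDtD   [P ::= D t D]
tbbDtDtD ⇒ tbbbPtDtD   [D ::= b P]
tbbbPtDtD ⇒ tbbbbtstDtD   [P ::= b t s]
tbbbbtstDtD ⇒ tbbbbtstttD   [D ::= t]
tbbbbtstttD ⇒ tbbbbtstttbP   [D ::= b P]
tbbbbtstttbP ⇒ tbbbbtstttbbts   [P ::= b t s]

S ⇒ tD ⇒ tbP ⇒ tbDtD ⇒ tbbPtD ⇒ tbbDtDtD ⇒ tbbbPtDtD ⇒ tbbbbtstDtD ⇒ tbbbbtstttD ⇒ tbbbbtstttbP ⇒ tbbbbtstttbbts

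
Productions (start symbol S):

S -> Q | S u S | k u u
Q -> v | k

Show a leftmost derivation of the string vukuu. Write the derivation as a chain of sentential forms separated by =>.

S => SuS => QuS => vuS => vukuu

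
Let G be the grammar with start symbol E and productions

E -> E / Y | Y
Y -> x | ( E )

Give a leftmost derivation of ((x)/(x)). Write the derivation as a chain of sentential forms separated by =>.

E => Y => (E) => (E/Y) => (Y/Y) => ((E)/Y) => ((Y)/Y) => ((x)/Y) => ((x)/(E)) => ((x)/(Y)) => ((x)/(x))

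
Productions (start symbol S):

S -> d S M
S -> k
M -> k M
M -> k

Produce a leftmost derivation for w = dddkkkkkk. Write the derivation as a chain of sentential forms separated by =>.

S => dSM   [S -> d S M]
dSM => ddSMM   [S -> d S M]
ddSMM => dddSMMM   [S -> d S M]
dddSMMM => dddkMMM   [S -> k]
dddkMMM => dddkkMM   [M -> k]
dddkkMM => dddkkkM   [M -> k]
dddkkkM => dddkkkkM   [M -> k M]
dddkkkkM => dddkkkkkM   [M -> k M]
dddkkkkkM => dddkkkkkk   [M -> k]

S => dSM => ddSMM => dddSMMM => dddkMMM => dddkkMM => dddkkkM => dddkkkkM => dddkkkkkM => dddkkkkkk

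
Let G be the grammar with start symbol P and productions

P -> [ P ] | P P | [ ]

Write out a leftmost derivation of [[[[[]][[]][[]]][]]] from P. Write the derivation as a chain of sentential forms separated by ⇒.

P ⇒ [P] ⇒ [[P]] ⇒ [[PP]] ⇒ [[[P]P]] ⇒ [[[PP]P]] ⇒ [[[[P]P]P]] ⇒ [[[[[]]P]P]] ⇒ [[[[[]]PP]P]] ⇒ [[[[[]][P]P]P]] ⇒ [[[[[]][[]]P]P]] ⇒ [[[[[]][[]][P]]P]] ⇒ [[[[[]][[]][[]]]P]] ⇒ [[[[[]][[]][[]]][]]]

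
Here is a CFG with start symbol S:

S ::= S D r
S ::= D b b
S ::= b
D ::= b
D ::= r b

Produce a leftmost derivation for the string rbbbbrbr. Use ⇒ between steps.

S ⇒ SDr ⇒ SDrDr ⇒ DbbDrDr ⇒ rbbbDrDr ⇒ rbbbbrDr ⇒ rbbbbrbr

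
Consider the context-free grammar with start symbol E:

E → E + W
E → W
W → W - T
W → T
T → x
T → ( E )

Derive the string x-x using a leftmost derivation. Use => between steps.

E=>W=>W-T=>T-T=>x-T=>x-x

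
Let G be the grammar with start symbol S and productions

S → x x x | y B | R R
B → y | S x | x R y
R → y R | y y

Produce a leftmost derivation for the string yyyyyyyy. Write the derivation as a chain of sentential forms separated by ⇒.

S ⇒ RR   [S → R R]
RR ⇒ yRR   [R → y R]
yRR ⇒ yyRR   [R → y R]
yyRR ⇒ yyyRR   [R → y R]
yyyRR ⇒ yyyyRR   [R → y R]
yyyyRR ⇒ yyyyyyR   [R → y y]
yyyyyyR ⇒ yyyyyyyy   [R → y y]

S ⇒ RR ⇒ yRR ⇒ yyRR ⇒ yyyRR ⇒ yyyyRR ⇒ yyyyyyR ⇒ yyyyyyyy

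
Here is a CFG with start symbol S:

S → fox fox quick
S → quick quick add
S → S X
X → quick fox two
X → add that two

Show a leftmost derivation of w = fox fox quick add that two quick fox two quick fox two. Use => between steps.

S => S X   [S → S X]
S X => S X X   [S → S X]
S X X => S X X X   [S → S X]
S X X X => fox fox quick X X X   [S → fox fox quick]
fox fox quick X X X => fox fox quick add that two X X   [X → add that two]
fox fox quick add that two X X => fox fox quick add that two quick fox two X   [X → quick fox two]
fox fox quick add that two quick fox two X => fox fox quick add that two quick fox two quick fox two   [X → quick fox two]

S => S X => S X X => S X X X => fox fox quick X X X => fox fox quick add that two X X => fox fox quick add that two quick fox two X => fox fox quick add that two quick fox two quick fox two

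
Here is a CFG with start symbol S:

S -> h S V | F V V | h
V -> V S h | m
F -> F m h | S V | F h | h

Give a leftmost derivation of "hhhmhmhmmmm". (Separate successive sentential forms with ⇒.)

S ⇒ hSV ⇒ hhSVV ⇒ hhFVVVV ⇒ hhFmhVVVV ⇒ hhFhmhVVVV ⇒ hhSVhmhVVVV ⇒ hhhVhmhVVVV ⇒ hhhmhmhVVVV ⇒ hhhmhmhmVVV ⇒ hhhmhmhmmVV ⇒ hhhmhmhmmmV ⇒ hhhmhmhmmmm

S ⇒ hSV   [S -> h S V]
hSV ⇒ hhSVV   [S -> h S V]
hhSVV ⇒ hhFVVVV   [S -> F V V]
hhFVVVV ⇒ hhFmhVVVV   [F -> F m h]
hhFmhVVVV ⇒ hhFhmhVVVV   [F -> F h]
hhFhmhVVVV ⇒ hhSVhmhVVVV   [F -> S V]
hhSVhmhVVVV ⇒ hhhVhmhVVVV   [S -> h]
hhhVhmhVVVV ⇒ hhhmhmhVVVV   [V -> m]
hhhmhmhVVVV ⇒ hhhmhmhmVVV   [V -> m]
hhhmhmhmVVV ⇒ hhhmhmhmmVV   [V -> m]
hhhmhmhmmVV ⇒ hhhmhmhmmmV   [V -> m]
hhhmhmhmmmV ⇒ hhhmhmhmmmm   [V -> m]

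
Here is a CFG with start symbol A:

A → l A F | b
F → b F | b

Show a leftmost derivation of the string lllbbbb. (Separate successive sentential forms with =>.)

A => lAF => llAFF => lllAFFF => lllbFFF => lllbbFF => lllbbbF => lllbbbb

A => lAF   [A → l A F]
lAF => llAFF   [A → l A F]
llAFF => lllAFFF   [A → l A F]
lllAFFF => lllbFFF   [A → b]
lllbFFF => lllbbFF   [F → b]
lllbbFF => lllbbbF   [F → b]
lllbbbF => lllbbbb   [F → b]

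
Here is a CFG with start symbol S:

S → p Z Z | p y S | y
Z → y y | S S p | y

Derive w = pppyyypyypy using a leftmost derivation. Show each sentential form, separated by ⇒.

S⇒pZZ⇒pSSpZ⇒ppZZSpZ⇒ppSSpZSpZ⇒pppySSpZSpZ⇒pppyySpZSpZ⇒pppyyypZSpZ⇒pppyyypySpZ⇒pppyyypyypZ⇒pppyyypyypy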